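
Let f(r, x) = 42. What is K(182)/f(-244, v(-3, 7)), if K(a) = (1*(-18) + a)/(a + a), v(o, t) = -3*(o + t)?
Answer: 41/3822 ≈ 0.010727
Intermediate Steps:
v(o, t) = -3*o - 3*t
K(a) = (-18 + a)/(2*a) (K(a) = (-18 + a)/((2*a)) = (-18 + a)*(1/(2*a)) = (-18 + a)/(2*a))
K(182)/f(-244, v(-3, 7)) = ((1/2)*(-18 + 182)/182)/42 = ((1/2)*(1/182)*164)*(1/42) = (41/91)*(1/42) = 41/3822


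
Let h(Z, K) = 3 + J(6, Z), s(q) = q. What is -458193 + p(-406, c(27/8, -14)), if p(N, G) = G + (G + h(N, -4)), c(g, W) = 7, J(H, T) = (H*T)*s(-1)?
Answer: -455740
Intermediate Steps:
J(H, T) = -H*T (J(H, T) = (H*T)*(-1) = -H*T)
h(Z, K) = 3 - 6*Z (h(Z, K) = 3 - 1*6*Z = 3 - 6*Z)
p(N, G) = 3 - 6*N + 2*G (p(N, G) = G + (G + (3 - 6*N)) = G + (3 + G - 6*N) = 3 - 6*N + 2*G)
-458193 + p(-406, c(27/8, -14)) = -458193 + (3 - 6*(-406) + 2*7) = -458193 + (3 + 2436 + 14) = -458193 + 2453 = -455740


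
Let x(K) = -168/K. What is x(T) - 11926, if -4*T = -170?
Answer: -1014046/85 ≈ -11930.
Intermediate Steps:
T = 85/2 (T = -¼*(-170) = 85/2 ≈ 42.500)
x(T) - 11926 = -168/85/2 - 11926 = -168*2/85 - 11926 = -336/85 - 11926 = -1014046/85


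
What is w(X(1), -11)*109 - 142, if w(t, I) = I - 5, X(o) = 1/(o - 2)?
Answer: -1886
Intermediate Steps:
X(o) = 1/(-2 + o)
w(t, I) = -5 + I
w(X(1), -11)*109 - 142 = (-5 - 11)*109 - 142 = -16*109 - 142 = -1744 - 142 = -1886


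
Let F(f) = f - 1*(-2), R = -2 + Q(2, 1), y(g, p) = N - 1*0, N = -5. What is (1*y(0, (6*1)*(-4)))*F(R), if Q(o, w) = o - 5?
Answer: 15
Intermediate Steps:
y(g, p) = -5 (y(g, p) = -5 - 1*0 = -5 + 0 = -5)
Q(o, w) = -5 + o
R = -5 (R = -2 + (-5 + 2) = -2 - 3 = -5)
F(f) = 2 + f (F(f) = f + 2 = 2 + f)
(1*y(0, (6*1)*(-4)))*F(R) = (1*(-5))*(2 - 5) = -5*(-3) = 15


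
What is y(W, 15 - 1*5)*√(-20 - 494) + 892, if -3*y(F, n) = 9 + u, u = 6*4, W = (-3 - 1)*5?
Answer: 892 - 11*I*√514 ≈ 892.0 - 249.39*I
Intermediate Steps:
W = -20 (W = -4*5 = -20)
u = 24
y(F, n) = -11 (y(F, n) = -(9 + 24)/3 = -⅓*33 = -11)
y(W, 15 - 1*5)*√(-20 - 494) + 892 = -11*√(-20 - 494) + 892 = -11*I*√514 + 892 = 892 - 11*I*√514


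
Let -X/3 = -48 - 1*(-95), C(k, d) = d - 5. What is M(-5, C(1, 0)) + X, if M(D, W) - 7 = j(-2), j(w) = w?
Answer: -136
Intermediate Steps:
C(k, d) = -5 + d
M(D, W) = 5 (M(D, W) = 7 - 2 = 5)
X = -141 (X = -3*(-48 - 1*(-95)) = -3*(-48 + 95) = -3*47 = -141)
M(-5, C(1, 0)) + X = 5 - 141 = -136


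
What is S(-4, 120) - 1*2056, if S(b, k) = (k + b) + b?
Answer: -1944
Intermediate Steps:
S(b, k) = k + 2*b (S(b, k) = (b + k) + b = k + 2*b)
S(-4, 120) - 1*2056 = (120 + 2*(-4)) - 1*2056 = (120 - 8) - 2056 = 112 - 2056 = -1944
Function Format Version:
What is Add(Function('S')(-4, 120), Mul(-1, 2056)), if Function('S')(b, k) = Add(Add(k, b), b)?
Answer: -1944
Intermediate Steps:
Function('S')(b, k) = Add(k, Mul(2, b)) (Function('S')(b, k) = Add(Add(b, k), b) = Add(k, Mul(2, b)))
Add(Function('S')(-4, 120), Mul(-1, 2056)) = Add(Add(120, Mul(2, -4)), Mul(-1, 2056)) = Add(Add(120, -8), -2056) = Add(112, -2056) = -1944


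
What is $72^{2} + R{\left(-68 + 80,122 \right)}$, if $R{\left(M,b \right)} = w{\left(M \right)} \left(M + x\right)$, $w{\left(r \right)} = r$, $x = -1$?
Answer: $5316$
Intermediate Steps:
$R{\left(M,b \right)} = M \left(-1 + M\right)$ ($R{\left(M,b \right)} = M \left(M - 1\right) = M \left(-1 + M\right)$)
$72^{2} + R{\left(-68 + 80,122 \right)} = 72^{2} + \left(-68 + 80\right) \left(-1 + \left(-68 + 80\right)\right) = 5184 + 12 \left(-1 + 12\right) = 5184 + 12 \cdot 11 = 5184 + 132 = 5316$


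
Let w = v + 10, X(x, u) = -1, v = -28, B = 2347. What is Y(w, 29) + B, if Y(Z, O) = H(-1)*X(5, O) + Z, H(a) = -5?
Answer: 2334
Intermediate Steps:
w = -18 (w = -28 + 10 = -18)
Y(Z, O) = 5 + Z (Y(Z, O) = -5*(-1) + Z = 5 + Z)
Y(w, 29) + B = (5 - 18) + 2347 = -13 + 2347 = 2334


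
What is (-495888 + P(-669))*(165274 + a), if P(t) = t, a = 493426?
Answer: -327082095900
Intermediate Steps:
(-495888 + P(-669))*(165274 + a) = (-495888 - 669)*(165274 + 493426) = -496557*658700 = -327082095900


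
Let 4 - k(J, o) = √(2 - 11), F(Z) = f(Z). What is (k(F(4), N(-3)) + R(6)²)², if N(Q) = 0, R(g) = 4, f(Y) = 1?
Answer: 391 - 120*I ≈ 391.0 - 120.0*I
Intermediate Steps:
F(Z) = 1
k(J, o) = 4 - 3*I (k(J, o) = 4 - √(2 - 11) = 4 - √(-9) = 4 - 3*I)
(k(F(4), N(-3)) + R(6)²)² = ((4 - 3*I) + 4²)² = ((4 - 3*I) + 16)² = (20 - 3*I)²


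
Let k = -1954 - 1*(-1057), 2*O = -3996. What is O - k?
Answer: -1101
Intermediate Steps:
O = -1998 (O = (1/2)*(-3996) = -1998)
k = -897 (k = -1954 + 1057 = -897)
O - k = -1998 - 1*(-897) = -1998 + 897 = -1101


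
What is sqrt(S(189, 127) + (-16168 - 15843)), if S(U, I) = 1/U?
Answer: I*sqrt(127051638)/63 ≈ 178.92*I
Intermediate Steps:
sqrt(S(189, 127) + (-16168 - 15843)) = sqrt(1/189 + (-16168 - 15843)) = sqrt(1/189 - 32011) = sqrt(-6050078/189) = I*sqrt(127051638)/63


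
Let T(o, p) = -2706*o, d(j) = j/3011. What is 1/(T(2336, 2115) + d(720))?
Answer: -3011/19033180656 ≈ -1.5820e-7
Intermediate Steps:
d(j) = j/3011 (d(j) = j*(1/3011) = j/3011)
1/(T(2336, 2115) + d(720)) = 1/(-2706*2336 + (1/3011)*720) = 1/(-6321216 + 720/3011) = 1/(-19033180656/3011) = -3011/19033180656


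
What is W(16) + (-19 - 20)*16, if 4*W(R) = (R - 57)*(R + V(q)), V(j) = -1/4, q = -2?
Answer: -12567/16 ≈ -785.44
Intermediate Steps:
V(j) = -1/4 (V(j) = -1*1/4 = -1/4)
W(R) = (-57 + R)*(-1/4 + R)/4 (W(R) = ((R - 57)*(R - 1/4))/4 = ((-57 + R)*(-1/4 + R))/4 = (-57 + R)*(-1/4 + R)/4)
W(16) + (-19 - 20)*16 = (57/16 - 229/16*16 + (1/4)*16**2) + (-19 - 20)*16 = (57/16 - 229 + (1/4)*256) - 39*16 = (57/16 - 229 + 64) - 624 = -2583/16 - 624 = -12567/16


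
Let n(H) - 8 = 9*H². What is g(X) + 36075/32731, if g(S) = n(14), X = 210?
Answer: 58035407/32731 ≈ 1773.1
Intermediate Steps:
n(H) = 8 + 9*H²
g(S) = 1772 (g(S) = 8 + 9*14² = 8 + 9*196 = 8 + 1764 = 1772)
g(X) + 36075/32731 = 1772 + 36075/32731 = 58035407/32731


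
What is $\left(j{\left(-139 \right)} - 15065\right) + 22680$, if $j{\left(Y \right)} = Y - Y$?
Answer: $7615$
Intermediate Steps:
$j{\left(Y \right)} = 0$
$\left(j{\left(-139 \right)} - 15065\right) + 22680 = \left(0 - 15065\right) + 22680 = -15065 + 22680 = 7615$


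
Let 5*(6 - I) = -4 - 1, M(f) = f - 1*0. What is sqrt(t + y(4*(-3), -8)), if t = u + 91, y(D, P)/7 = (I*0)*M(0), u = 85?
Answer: 4*sqrt(11) ≈ 13.266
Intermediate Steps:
M(f) = f (M(f) = f + 0 = f)
I = 7 (I = 6 - (-4 - 1)/5 = 6 - 1/5*(-5) = 6 + 1 = 7)
y(D, P) = 0 (y(D, P) = 7*((7*0)*0) = 7*(0*0) = 7*0 = 0)
t = 176 (t = 85 + 91 = 176)
sqrt(t + y(4*(-3), -8)) = sqrt(176 + 0) = sqrt(176) = 4*sqrt(11)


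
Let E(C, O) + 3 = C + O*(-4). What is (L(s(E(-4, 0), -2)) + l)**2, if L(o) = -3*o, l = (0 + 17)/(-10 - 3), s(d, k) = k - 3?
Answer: 31684/169 ≈ 187.48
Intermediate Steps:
E(C, O) = -3 + C - 4*O (E(C, O) = -3 + (C + O*(-4)) = -3 + (C - 4*O) = -3 + C - 4*O)
s(d, k) = -3 + k
l = -17/13 (l = 17/(-13) = 17*(-1/13) = -17/13 ≈ -1.3077)
(L(s(E(-4, 0), -2)) + l)**2 = (-3*(-3 - 2) - 17/13)**2 = (-3*(-5) - 17/13)**2 = (15 - 17/13)**2 = (178/13)**2 = 31684/169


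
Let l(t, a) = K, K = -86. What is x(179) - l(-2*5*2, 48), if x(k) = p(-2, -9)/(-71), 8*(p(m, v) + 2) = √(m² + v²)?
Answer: 6108/71 - √85/568 ≈ 86.012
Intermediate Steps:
p(m, v) = -2 + √(m² + v²)/8
l(t, a) = -86
x(k) = 2/71 - √85/568 (x(k) = (-2 + √((-2)² + (-9)²)/8)/(-71) = (-2 + √(4 + 81)/8)*(-1/71) = (-2 + √85/8)*(-1/71) = 2/71 - √85/568)
x(179) - l(-2*5*2, 48) = (2/71 - √85/568) - 1*(-86) = (2/71 - √85/568) + 86 = 6108/71 - √85/568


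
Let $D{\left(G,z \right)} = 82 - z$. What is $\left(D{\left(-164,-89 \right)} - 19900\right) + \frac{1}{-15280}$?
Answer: $- \frac{301459121}{15280} \approx -19729.0$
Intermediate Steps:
$\left(D{\left(-164,-89 \right)} - 19900\right) + \frac{1}{-15280} = \left(\left(82 - -89\right) - 19900\right) + \frac{1}{-15280} = \left(\left(82 + 89\right) - 19900\right) - \frac{1}{15280} = \left(171 - 19900\right) - \frac{1}{15280} = -19729 - \frac{1}{15280} = - \frac{301459121}{15280}$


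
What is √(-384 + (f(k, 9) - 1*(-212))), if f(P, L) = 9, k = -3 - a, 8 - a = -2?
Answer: I*√163 ≈ 12.767*I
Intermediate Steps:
a = 10 (a = 8 - 1*(-2) = 8 + 2 = 10)
k = -13 (k = -3 - 1*10 = -3 - 10 = -13)
√(-384 + (f(k, 9) - 1*(-212))) = √(-384 + (9 - 1*(-212))) = √(-384 + (9 + 212)) = √(-384 + 221) = √(-163) = I*√163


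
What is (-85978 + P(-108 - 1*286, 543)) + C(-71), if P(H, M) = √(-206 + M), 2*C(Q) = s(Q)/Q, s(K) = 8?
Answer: -6104442/71 + √337 ≈ -85960.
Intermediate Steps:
C(Q) = 4/Q (C(Q) = (8/Q)/2 = 4/Q)
(-85978 + P(-108 - 1*286, 543)) + C(-71) = (-85978 + √(-206 + 543)) + 4/(-71) = (-85978 + √337) + 4*(-1/71) = (-85978 + √337) - 4/71 = -6104442/71 + √337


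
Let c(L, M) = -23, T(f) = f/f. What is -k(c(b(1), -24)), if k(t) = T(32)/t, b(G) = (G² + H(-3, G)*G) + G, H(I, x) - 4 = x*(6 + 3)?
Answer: 1/23 ≈ 0.043478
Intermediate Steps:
T(f) = 1
H(I, x) = 4 + 9*x (H(I, x) = 4 + x*(6 + 3) = 4 + x*9 = 4 + 9*x)
b(G) = G + G² + G*(4 + 9*G) (b(G) = (G² + (4 + 9*G)*G) + G = (G² + G*(4 + 9*G)) + G = G + G² + G*(4 + 9*G))
k(t) = 1/t
-k(c(b(1), -24)) = -1/(-23) = -1*(-1/23) = 1/23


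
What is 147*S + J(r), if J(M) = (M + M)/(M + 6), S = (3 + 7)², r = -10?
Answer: 14705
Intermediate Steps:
S = 100 (S = 10² = 100)
J(M) = 2*M/(6 + M) (J(M) = (2*M)/(6 + M) = 2*M/(6 + M))
147*S + J(r) = 147*100 + 2*(-10)/(6 - 10) = 14700 + 2*(-10)/(-4) = 14700 + 2*(-10)*(-¼) = 14700 + 5 = 14705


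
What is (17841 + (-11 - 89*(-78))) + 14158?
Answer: 38930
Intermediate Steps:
(17841 + (-11 - 89*(-78))) + 14158 = (17841 + (-11 + 6942)) + 14158 = (17841 + 6931) + 14158 = 24772 + 14158 = 38930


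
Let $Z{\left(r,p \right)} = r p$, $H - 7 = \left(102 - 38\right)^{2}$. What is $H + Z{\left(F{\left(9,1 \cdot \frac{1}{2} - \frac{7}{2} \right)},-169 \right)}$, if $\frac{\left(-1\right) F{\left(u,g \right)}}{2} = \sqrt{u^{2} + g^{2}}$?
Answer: $4103 + 1014 \sqrt{10} \approx 7309.5$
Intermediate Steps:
$F{\left(u,g \right)} = - 2 \sqrt{g^{2} + u^{2}}$ ($F{\left(u,g \right)} = - 2 \sqrt{u^{2} + g^{2}} = - 2 \sqrt{g^{2} + u^{2}}$)
$H = 4103$ ($H = 7 + \left(102 - 38\right)^{2} = 7 + 64^{2} = 7 + 4096 = 4103$)
$Z{\left(r,p \right)} = p r$
$H + Z{\left(F{\left(9,1 \cdot \frac{1}{2} - \frac{7}{2} \right)},-169 \right)} = 4103 - 169 \left(- 2 \sqrt{\left(1 \cdot \frac{1}{2} - \frac{7}{2}\right)^{2} + 9^{2}}\right) = 4103 - 169 \left(- 2 \sqrt{\left(1 \cdot \frac{1}{2} - \frac{7}{2}\right)^{2} + 81}\right) = 4103 - 169 \left(- 2 \sqrt{\left(\frac{1}{2} - \frac{7}{2}\right)^{2} + 81}\right) = 4103 - 169 \left(- 2 \sqrt{\left(-3\right)^{2} + 81}\right) = 4103 - 169 \left(- 2 \sqrt{9 + 81}\right) = 4103 - 169 \left(- 2 \sqrt{90}\right) = 4103 - 169 \left(- 2 \cdot 3 \sqrt{10}\right) = 4103 - 169 \left(- 6 \sqrt{10}\right) = 4103 + 1014 \sqrt{10}$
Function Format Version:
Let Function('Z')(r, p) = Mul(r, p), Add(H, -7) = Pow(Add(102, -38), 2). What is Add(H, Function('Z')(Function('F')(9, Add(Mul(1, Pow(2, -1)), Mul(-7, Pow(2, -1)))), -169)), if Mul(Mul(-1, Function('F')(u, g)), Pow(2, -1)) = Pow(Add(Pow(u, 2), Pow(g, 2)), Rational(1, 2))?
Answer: Add(4103, Mul(1014, Pow(10, Rational(1, 2)))) ≈ 7309.5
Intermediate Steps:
Function('F')(u, g) = Mul(-2, Pow(Add(Pow(g, 2), Pow(u, 2)), Rational(1, 2))) (Function('F')(u, g) = Mul(-2, Pow(Add(Pow(u, 2), Pow(g, 2)), Rational(1, 2))) = Mul(-2, Pow(Add(Pow(g, 2), Pow(u, 2)), Rational(1, 2))))
H = 4103 (H = Add(7, Pow(Add(102, -38), 2)) = Add(7, Pow(64, 2)) = Add(7, 4096) = 4103)
Function('Z')(r, p) = Mul(p, r)
Add(H, Function('Z')(Function('F')(9, Add(Mul(1, Pow(2, -1)), Mul(-7, Pow(2, -1)))), -169)) = Add(4103, Mul(-169, Mul(-2, Pow(Add(Pow(Add(Mul(1, Pow(2, -1)), Mul(-7, Pow(2, -1))), 2), Pow(9, 2)), Rational(1, 2))))) = Add(4103, Mul(-169, Mul(-2, Pow(Add(Pow(Add(Mul(1, Rational(1, 2)), Mul(-7, Rational(1, 2))), 2), 81), Rational(1, 2))))) = Add(4103, Mul(-169, Mul(-2, Pow(Add(Pow(Add(Rational(1, 2), Rational(-7, 2)), 2), 81), Rational(1, 2))))) = Add(4103, Mul(-169, Mul(-2, Pow(Add(Pow(-3, 2), 81), Rational(1, 2))))) = Add(4103, Mul(-169, Mul(-2, Pow(Add(9, 81), Rational(1, 2))))) = Add(4103, Mul(-169, Mul(-2, Pow(90, Rational(1, 2))))) = Add(4103, Mul(-169, Mul(-2, Mul(3, Pow(10, Rational(1, 2)))))) = Add(4103, Mul(-169, Mul(-6, Pow(10, Rational(1, 2))))) = Add(4103, Mul(1014, Pow(10, Rational(1, 2))))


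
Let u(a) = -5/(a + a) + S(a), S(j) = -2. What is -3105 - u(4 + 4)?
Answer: -49643/16 ≈ -3102.7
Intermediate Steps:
u(a) = -2 - 5/(2*a) (u(a) = -5/(a + a) - 2 = -5*1/(2*a) - 2 = -5/(2*a) - 2 = -2 - 5/(2*a))
-3105 - u(4 + 4) = -3105 - (-2 - 5/(2*(4 + 4))) = -3105 - (-2 - 5/2/8) = -3105 - (-2 - 5/2*⅛) = -3105 - (-2 - 5/16) = -3105 - 1*(-37/16) = -3105 + 37/16 = -49643/16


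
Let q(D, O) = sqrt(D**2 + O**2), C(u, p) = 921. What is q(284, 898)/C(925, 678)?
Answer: 2*sqrt(221765)/921 ≈ 1.0226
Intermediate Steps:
q(284, 898)/C(925, 678) = sqrt(284**2 + 898**2)/921 = sqrt(80656 + 806404)*(1/921) = sqrt(887060)*(1/921) = (2*sqrt(221765))*(1/921) = 2*sqrt(221765)/921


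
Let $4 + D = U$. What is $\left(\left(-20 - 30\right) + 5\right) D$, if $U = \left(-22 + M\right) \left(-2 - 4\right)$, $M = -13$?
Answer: $-9270$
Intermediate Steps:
$U = 210$ ($U = \left(-22 - 13\right) \left(-2 - 4\right) = \left(-35\right) \left(-6\right) = 210$)
$D = 206$ ($D = -4 + 210 = 206$)
$\left(\left(-20 - 30\right) + 5\right) D = \left(\left(-20 - 30\right) + 5\right) 206 = \left(-50 + 5\right) 206 = \left(-45\right) 206 = -9270$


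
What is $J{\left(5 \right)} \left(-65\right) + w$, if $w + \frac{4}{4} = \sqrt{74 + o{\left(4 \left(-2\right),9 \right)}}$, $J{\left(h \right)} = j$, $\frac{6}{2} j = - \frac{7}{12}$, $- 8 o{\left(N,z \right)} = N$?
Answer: $\frac{419}{36} + 5 \sqrt{3} \approx 20.299$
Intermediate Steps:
$o{\left(N,z \right)} = - \frac{N}{8}$
$j = - \frac{7}{36}$ ($j = \frac{\left(-7\right) \frac{1}{12}}{3} = \frac{1}{3} \left(- \frac{7}{12}\right) = - \frac{7}{36} \approx -0.19444$)
$J{\left(h \right)} = - \frac{7}{36}$
$w = -1 + 5 \sqrt{3}$ ($w = -1 + \sqrt{74 - \frac{4 \left(-2\right)}{8}} = -1 + \sqrt{74 - -1} = -1 + \sqrt{74 + 1} = -1 + \sqrt{75} = -1 + 5 \sqrt{3} \approx 7.6603$)
$J{\left(5 \right)} \left(-65\right) + w = \left(- \frac{7}{36}\right) \left(-65\right) - \left(1 - 5 \sqrt{3}\right) = \frac{455}{36} - \left(1 - 5 \sqrt{3}\right) = \frac{419}{36} + 5 \sqrt{3}$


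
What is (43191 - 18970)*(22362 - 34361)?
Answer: -290627779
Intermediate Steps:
(43191 - 18970)*(22362 - 34361) = 24221*(-11999) = -290627779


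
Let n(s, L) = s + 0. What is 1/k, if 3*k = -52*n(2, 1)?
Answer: -3/104 ≈ -0.028846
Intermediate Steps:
n(s, L) = s
k = -104/3 (k = (-52*2)/3 = (⅓)*(-104) = -104/3 ≈ -34.667)
1/k = 1/(-104/3) = -3/104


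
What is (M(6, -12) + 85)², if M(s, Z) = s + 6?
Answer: 9409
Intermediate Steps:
M(s, Z) = 6 + s
(M(6, -12) + 85)² = ((6 + 6) + 85)² = (12 + 85)² = 97² = 9409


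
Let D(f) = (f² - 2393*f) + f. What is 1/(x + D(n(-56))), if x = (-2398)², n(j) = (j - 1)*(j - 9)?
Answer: 1/10615069 ≈ 9.4206e-8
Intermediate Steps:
n(j) = (-1 + j)*(-9 + j)
D(f) = f² - 2392*f
x = 5750404
1/(x + D(n(-56))) = 1/(5750404 + (9 + (-56)² - 10*(-56))*(-2392 + (9 + (-56)² - 10*(-56)))) = 1/(5750404 + (9 + 3136 + 560)*(-2392 + (9 + 3136 + 560))) = 1/(5750404 + 3705*(-2392 + 3705)) = 1/(5750404 + 3705*1313) = 1/(5750404 + 4864665) = 1/10615069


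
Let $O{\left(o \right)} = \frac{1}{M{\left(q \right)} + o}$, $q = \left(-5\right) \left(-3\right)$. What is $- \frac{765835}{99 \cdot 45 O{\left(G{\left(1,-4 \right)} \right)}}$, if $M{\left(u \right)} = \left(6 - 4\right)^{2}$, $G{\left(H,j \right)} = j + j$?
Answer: $\frac{612668}{891} \approx 687.62$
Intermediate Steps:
$G{\left(H,j \right)} = 2 j$
$q = 15$
$M{\left(u \right)} = 4$ ($M{\left(u \right)} = 2^{2} = 4$)
$O{\left(o \right)} = \frac{1}{4 + o}$
$- \frac{765835}{99 \cdot 45 O{\left(G{\left(1,-4 \right)} \right)}} = - \frac{765835}{99 \cdot 45 \frac{1}{4 + 2 \left(-4\right)}} = - \frac{765835}{4455 \frac{1}{4 - 8}} = - \frac{765835}{4455 \frac{1}{-4}} = - \frac{765835}{4455 \left(- \frac{1}{4}\right)} = - \frac{765835}{- \frac{4455}{4}} = \left(-765835\right) \left(- \frac{4}{4455}\right) = \frac{612668}{891}$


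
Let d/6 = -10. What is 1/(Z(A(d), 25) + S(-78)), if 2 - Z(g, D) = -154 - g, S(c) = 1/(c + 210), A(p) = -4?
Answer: 132/20065 ≈ 0.0065786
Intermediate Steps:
d = -60 (d = 6*(-10) = -60)
S(c) = 1/(210 + c)
Z(g, D) = 156 + g (Z(g, D) = 2 - (-154 - g) = 2 + (154 + g) = 156 + g)
1/(Z(A(d), 25) + S(-78)) = 1/((156 - 4) + 1/(210 - 78)) = 1/(152 + 1/132) = 1/(20065/132) = 132/20065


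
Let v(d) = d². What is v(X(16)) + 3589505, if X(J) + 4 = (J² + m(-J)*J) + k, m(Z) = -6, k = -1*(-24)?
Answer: 3621905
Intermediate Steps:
k = 24
X(J) = 20 + J² - 6*J (X(J) = -4 + ((J² - 6*J) + 24) = -4 + (24 + J² - 6*J) = 20 + J² - 6*J)
v(X(16)) + 3589505 = (20 + 16² - 6*16)² + 3589505 = (20 + 256 - 96)² + 3589505 = 180² + 3589505 = 32400 + 3589505 = 3621905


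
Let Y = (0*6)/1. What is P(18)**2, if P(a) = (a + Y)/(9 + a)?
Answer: 4/9 ≈ 0.44444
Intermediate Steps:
Y = 0 (Y = 0*1 = 0)
P(a) = a/(9 + a) (P(a) = (a + 0)/(9 + a) = a/(9 + a))
P(18)**2 = (18/(9 + 18))**2 = (18/27)**2 = (18*(1/27))**2 = (2/3)**2 = 4/9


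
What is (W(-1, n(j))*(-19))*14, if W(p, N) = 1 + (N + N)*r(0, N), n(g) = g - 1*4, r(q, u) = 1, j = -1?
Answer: 2394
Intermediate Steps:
n(g) = -4 + g (n(g) = g - 4 = -4 + g)
W(p, N) = 1 + 2*N (W(p, N) = 1 + (N + N)*1 = 1 + (2*N)*1 = 1 + 2*N)
(W(-1, n(j))*(-19))*14 = ((1 + 2*(-4 - 1))*(-19))*14 = ((1 + 2*(-5))*(-19))*14 = ((1 - 10)*(-19))*14 = -9*(-19)*14 = 171*14 = 2394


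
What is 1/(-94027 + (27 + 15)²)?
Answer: -1/92263 ≈ -1.0839e-5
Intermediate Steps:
1/(-94027 + (27 + 15)²) = 1/(-94027 + 42²) = 1/(-94027 + 1764) = 1/(-92263) = -1/92263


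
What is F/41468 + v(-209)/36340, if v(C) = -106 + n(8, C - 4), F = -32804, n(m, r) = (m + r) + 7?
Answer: -75293977/94184195 ≈ -0.79943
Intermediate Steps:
n(m, r) = 7 + m + r
v(C) = -95 + C (v(C) = -106 + (7 + 8 + (C - 4)) = -106 + (7 + 8 + (-4 + C)) = -106 + (11 + C) = -95 + C)
F/41468 + v(-209)/36340 = -32804/41468 + (-95 - 209)/36340 = -32804*1/41468 - 304*1/36340 = -8201/10367 - 76/9085 = -75293977/94184195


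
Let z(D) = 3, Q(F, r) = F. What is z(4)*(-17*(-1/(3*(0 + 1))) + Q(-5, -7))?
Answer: 2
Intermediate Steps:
z(4)*(-17*(-1/(3*(0 + 1))) + Q(-5, -7)) = 3*(-17*(-1/(3*(0 + 1))) - 5) = 3*(-17/((-3*1)) - 5) = 3*(-17/(-3) - 5) = 3*(-17*(-1/3) - 5) = 3*(17/3 - 5) = 3*(2/3) = 2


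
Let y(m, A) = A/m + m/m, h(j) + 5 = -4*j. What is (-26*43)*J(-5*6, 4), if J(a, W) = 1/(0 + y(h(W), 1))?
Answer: -11739/10 ≈ -1173.9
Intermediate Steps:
h(j) = -5 - 4*j
y(m, A) = 1 + A/m (y(m, A) = A/m + 1 = 1 + A/m)
J(a, W) = (-5 - 4*W)/(-4 - 4*W) (J(a, W) = 1/(0 + (1 + (-5 - 4*W))/(-5 - 4*W)) = 1/(0 + (-4 - 4*W)/(-5 - 4*W)) = 1/((-4 - 4*W)/(-5 - 4*W)) = (-5 - 4*W)/(-4 - 4*W))
(-26*43)*J(-5*6, 4) = (-26*43)*((5/4 + 4)/(1 + 4)) = -1118*21/(5*4) = -1118*21/20 = -11739/10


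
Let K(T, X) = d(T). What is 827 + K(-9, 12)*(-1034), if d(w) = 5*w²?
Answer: -417943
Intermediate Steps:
K(T, X) = 5*T²
827 + K(-9, 12)*(-1034) = 827 + (5*(-9)²)*(-1034) = 827 + (5*81)*(-1034) = 827 + 405*(-1034) = 827 - 418770 = -417943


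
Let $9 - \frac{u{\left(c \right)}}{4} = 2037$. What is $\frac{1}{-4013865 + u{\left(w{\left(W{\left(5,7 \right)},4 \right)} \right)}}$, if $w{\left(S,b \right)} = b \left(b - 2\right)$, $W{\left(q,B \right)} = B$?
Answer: $- \frac{1}{4021977} \approx -2.4863 \cdot 10^{-7}$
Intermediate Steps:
$w{\left(S,b \right)} = b \left(-2 + b\right)$
$u{\left(c \right)} = -8112$ ($u{\left(c \right)} = 36 - 8148 = -8112$)
$\frac{1}{-4013865 + u{\left(w{\left(W{\left(5,7 \right)},4 \right)} \right)}} = \frac{1}{-4013865 - 8112} = \frac{1}{-4021977} = - \frac{1}{4021977}$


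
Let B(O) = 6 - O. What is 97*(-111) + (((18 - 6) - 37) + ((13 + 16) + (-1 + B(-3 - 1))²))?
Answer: -10682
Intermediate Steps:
97*(-111) + (((18 - 6) - 37) + ((13 + 16) + (-1 + B(-3 - 1))²)) = 97*(-111) + (((18 - 6) - 37) + ((13 + 16) + (-1 + (6 - (-3 - 1)))²)) = -10767 + ((12 - 37) + (29 + (-1 + (6 - 1*(-4)))²)) = -10767 + (-25 + (29 + (-1 + (6 + 4))²)) = -10767 + (-25 + (29 + (-1 + 10)²)) = -10767 + (-25 + (29 + 9²)) = -10767 + (-25 + (29 + 81)) = -10767 + (-25 + 110) = -10767 + 85 = -10682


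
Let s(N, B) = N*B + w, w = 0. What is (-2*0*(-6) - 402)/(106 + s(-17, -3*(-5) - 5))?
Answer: 201/32 ≈ 6.2813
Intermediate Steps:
s(N, B) = B*N (s(N, B) = N*B + 0 = B*N + 0 = B*N)
(-2*0*(-6) - 402)/(106 + s(-17, -3*(-5) - 5)) = (-2*0*(-6) - 402)/(106 + (-3*(-5) - 5)*(-17)) = (0*(-6) - 402)/(106 + (15 - 5)*(-17)) = (0 - 402)/(106 + 10*(-17)) = -402/(106 - 170) = -402/(-64) = -402*(-1/64) = 201/32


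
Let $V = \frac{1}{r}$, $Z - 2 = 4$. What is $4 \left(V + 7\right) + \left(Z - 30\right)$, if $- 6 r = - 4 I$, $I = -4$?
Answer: $\frac{5}{2} \approx 2.5$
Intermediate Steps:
$Z = 6$ ($Z = 2 + 4 = 6$)
$r = - \frac{8}{3}$ ($r = - \frac{\left(-4\right) \left(-4\right)}{6} = \left(- \frac{1}{6}\right) 16 = - \frac{8}{3} \approx -2.6667$)
$V = - \frac{3}{8}$ ($V = \frac{1}{- \frac{8}{3}} = - \frac{3}{8} \approx -0.375$)
$4 \left(V + 7\right) + \left(Z - 30\right) = 4 \left(- \frac{3}{8} + 7\right) + \left(6 - 30\right) = 4 \cdot \frac{53}{8} + \left(6 - 30\right) = \frac{53}{2} - 24 = \frac{5}{2}$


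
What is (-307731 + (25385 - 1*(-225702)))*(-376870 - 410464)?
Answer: 44597747096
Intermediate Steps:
(-307731 + (25385 - 1*(-225702)))*(-376870 - 410464) = (-307731 + (25385 + 225702))*(-787334) = (-307731 + 251087)*(-787334) = -56644*(-787334) = 44597747096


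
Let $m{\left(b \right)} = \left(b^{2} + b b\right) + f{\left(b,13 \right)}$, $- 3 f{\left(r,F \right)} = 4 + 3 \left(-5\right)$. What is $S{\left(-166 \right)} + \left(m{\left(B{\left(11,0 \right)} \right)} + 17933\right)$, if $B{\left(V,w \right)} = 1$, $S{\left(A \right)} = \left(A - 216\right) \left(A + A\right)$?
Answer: $\frac{434288}{3} \approx 1.4476 \cdot 10^{5}$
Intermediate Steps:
$S{\left(A \right)} = 2 A \left(-216 + A\right)$ ($S{\left(A \right)} = \left(-216 + A\right) 2 A = 2 A \left(-216 + A\right)$)
$f{\left(r,F \right)} = \frac{11}{3}$ ($f{\left(r,F \right)} = - \frac{4 + 3 \left(-5\right)}{3} = - \frac{4 - 15}{3} = \left(- \frac{1}{3}\right) \left(-11\right) = \frac{11}{3}$)
$m{\left(b \right)} = \frac{11}{3} + 2 b^{2}$ ($m{\left(b \right)} = \left(b^{2} + b b\right) + \frac{11}{3} = \left(b^{2} + b^{2}\right) + \frac{11}{3} = 2 b^{2} + \frac{11}{3} = \frac{11}{3} + 2 b^{2}$)
$S{\left(-166 \right)} + \left(m{\left(B{\left(11,0 \right)} \right)} + 17933\right) = 2 \left(-166\right) \left(-216 - 166\right) + \left(\left(\frac{11}{3} + 2 \cdot 1^{2}\right) + 17933\right) = 2 \left(-166\right) \left(-382\right) + \left(\left(\frac{11}{3} + 2 \cdot 1\right) + 17933\right) = 126824 + \left(\left(\frac{11}{3} + 2\right) + 17933\right) = 126824 + \left(\frac{17}{3} + 17933\right) = 126824 + \frac{53816}{3} = \frac{434288}{3}$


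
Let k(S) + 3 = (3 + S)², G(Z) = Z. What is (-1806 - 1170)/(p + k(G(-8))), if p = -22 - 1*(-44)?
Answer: -744/11 ≈ -67.636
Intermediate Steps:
p = 22 (p = -22 + 44 = 22)
k(S) = -3 + (3 + S)²
(-1806 - 1170)/(p + k(G(-8))) = (-1806 - 1170)/(22 + (-3 + (3 - 8)²)) = -2976/(22 + (-3 + (-5)²)) = -2976/(22 + (-3 + 25)) = -2976/(22 + 22) = -2976/44 = -2976*1/44 = -744/11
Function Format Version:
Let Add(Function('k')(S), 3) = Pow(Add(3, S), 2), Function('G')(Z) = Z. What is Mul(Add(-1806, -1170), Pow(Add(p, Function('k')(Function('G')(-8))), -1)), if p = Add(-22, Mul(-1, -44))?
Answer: Rational(-744, 11) ≈ -67.636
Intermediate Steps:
p = 22 (p = Add(-22, 44) = 22)
Function('k')(S) = Add(-3, Pow(Add(3, S), 2))
Mul(Add(-1806, -1170), Pow(Add(p, Function('k')(Function('G')(-8))), -1)) = Mul(Add(-1806, -1170), Pow(Add(22, Add(-3, Pow(Add(3, -8), 2))), -1)) = Mul(-2976, Pow(Add(22, Add(-3, Pow(-5, 2))), -1)) = Mul(-2976, Pow(Add(22, Add(-3, 25)), -1)) = Mul(-2976, Pow(Add(22, 22), -1)) = Mul(-2976, Pow(44, -1)) = Mul(-2976, Rational(1, 44)) = Rational(-744, 11)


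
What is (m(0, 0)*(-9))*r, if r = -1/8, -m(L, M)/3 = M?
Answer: 0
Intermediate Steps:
m(L, M) = -3*M
r = -1/8 (r = -1*1/8 = -1/8 ≈ -0.12500)
(m(0, 0)*(-9))*r = (-3*0*(-9))*(-1/8) = (0*(-9))*(-1/8) = 0*(-1/8) = 0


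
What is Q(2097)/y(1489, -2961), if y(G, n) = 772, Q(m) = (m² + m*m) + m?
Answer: 8796915/772 ≈ 11395.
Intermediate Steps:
Q(m) = m + 2*m² (Q(m) = (m² + m²) + m = 2*m² + m = m + 2*m²)
Q(2097)/y(1489, -2961) = (2097*(1 + 2*2097))/772 = (2097*(1 + 4194))*(1/772) = (2097*4195)*(1/772) = 8796915*(1/772) = 8796915/772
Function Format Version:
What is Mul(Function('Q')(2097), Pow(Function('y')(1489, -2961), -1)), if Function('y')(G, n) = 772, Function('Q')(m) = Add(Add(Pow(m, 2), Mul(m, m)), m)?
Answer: Rational(8796915, 772) ≈ 11395.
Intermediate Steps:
Function('Q')(m) = Add(m, Mul(2, Pow(m, 2))) (Function('Q')(m) = Add(Add(Pow(m, 2), Pow(m, 2)), m) = Add(Mul(2, Pow(m, 2)), m) = Add(m, Mul(2, Pow(m, 2))))
Mul(Function('Q')(2097), Pow(Function('y')(1489, -2961), -1)) = Mul(Mul(2097, Add(1, Mul(2, 2097))), Pow(772, -1)) = Mul(Mul(2097, Add(1, 4194)), Rational(1, 772)) = Mul(Mul(2097, 4195), Rational(1, 772)) = Mul(8796915, Rational(1, 772)) = Rational(8796915, 772)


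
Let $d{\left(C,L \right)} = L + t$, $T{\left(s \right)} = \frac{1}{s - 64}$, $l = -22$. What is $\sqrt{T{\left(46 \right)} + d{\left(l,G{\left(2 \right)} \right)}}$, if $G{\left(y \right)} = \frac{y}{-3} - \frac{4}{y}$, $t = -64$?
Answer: $\frac{i \sqrt{2402}}{6} \approx 8.1684 i$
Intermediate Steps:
$G{\left(y \right)} = - \frac{4}{y} - \frac{y}{3}$ ($G{\left(y \right)} = y \left(- \frac{1}{3}\right) - \frac{4}{y} = - \frac{y}{3} - \frac{4}{y} = - \frac{4}{y} - \frac{y}{3}$)
$T{\left(s \right)} = \frac{1}{-64 + s}$
$d{\left(C,L \right)} = -64 + L$ ($d{\left(C,L \right)} = L - 64 = -64 + L$)
$\sqrt{T{\left(46 \right)} + d{\left(l,G{\left(2 \right)} \right)}} = \sqrt{\frac{1}{-64 + 46} - \left(\frac{194}{3} + 2\right)} = \sqrt{\frac{1}{-18} - \frac{200}{3}} = \sqrt{- \frac{1}{18} - \frac{200}{3}} = \sqrt{- \frac{1201}{18}} = \frac{i \sqrt{2402}}{6}$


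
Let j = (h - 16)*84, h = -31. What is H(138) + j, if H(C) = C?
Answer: -3810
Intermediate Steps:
j = -3948 (j = (-31 - 16)*84 = -47*84 = -3948)
H(138) + j = 138 - 3948 = -3810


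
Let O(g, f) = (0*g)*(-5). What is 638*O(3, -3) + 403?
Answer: 403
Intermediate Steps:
O(g, f) = 0 (O(g, f) = 0*(-5) = 0)
638*O(3, -3) + 403 = 638*0 + 403 = 0 + 403 = 403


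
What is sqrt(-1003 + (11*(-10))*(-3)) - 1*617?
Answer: -617 + I*sqrt(673) ≈ -617.0 + 25.942*I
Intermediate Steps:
sqrt(-1003 + (11*(-10))*(-3)) - 1*617 = sqrt(-1003 - 110*(-3)) - 617 = sqrt(-1003 + 330) - 617 = sqrt(-673) - 617 = I*sqrt(673) - 617 = -617 + I*sqrt(673)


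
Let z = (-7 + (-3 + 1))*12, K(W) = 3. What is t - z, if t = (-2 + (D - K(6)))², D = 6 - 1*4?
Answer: 117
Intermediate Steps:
D = 2 (D = 6 - 4 = 2)
z = -108 (z = (-7 - 2)*12 = -9*12 = -108)
t = 9 (t = (-2 + (2 - 1*3))² = (-2 + (2 - 3))² = (-2 - 1)² = (-3)² = 9)
t - z = 9 - 1*(-108) = 9 + 108 = 117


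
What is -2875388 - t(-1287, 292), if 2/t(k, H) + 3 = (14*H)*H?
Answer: -3432330527886/1193693 ≈ -2.8754e+6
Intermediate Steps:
t(k, H) = 2/(-3 + 14*H²) (t(k, H) = 2/(-3 + (14*H)*H) = 2/(-3 + 14*H²))
-2875388 - t(-1287, 292) = -2875388 - 2/(-3 + 14*292²) = -2875388 - 2/(-3 + 14*85264) = -2875388 - 2/(-3 + 1193696) = -2875388 - 2/1193693 = -3432330527886/1193693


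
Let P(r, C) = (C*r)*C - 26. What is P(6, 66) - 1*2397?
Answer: 23713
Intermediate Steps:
P(r, C) = -26 + r*C² (P(r, C) = r*C² - 26 = -26 + r*C²)
P(6, 66) - 1*2397 = (-26 + 6*66²) - 1*2397 = (-26 + 6*4356) - 2397 = (-26 + 26136) - 2397 = 26110 - 2397 = 23713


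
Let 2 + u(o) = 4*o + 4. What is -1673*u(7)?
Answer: -50190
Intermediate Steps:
u(o) = 2 + 4*o (u(o) = -2 + (4*o + 4) = -2 + (4 + 4*o) = 2 + 4*o)
-1673*u(7) = -1673*(2 + 4*7) = -1673*(2 + 28) = -1673*30 = -50190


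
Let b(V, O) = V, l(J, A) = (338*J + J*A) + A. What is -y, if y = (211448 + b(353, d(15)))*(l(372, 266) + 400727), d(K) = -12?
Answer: -132519861481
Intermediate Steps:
l(J, A) = A + 338*J + A*J (l(J, A) = (338*J + A*J) + A = A + 338*J + A*J)
y = 132519861481 (y = (211448 + 353)*((266 + 338*372 + 266*372) + 400727) = 211801*((266 + 125736 + 98952) + 400727) = 211801*(224954 + 400727) = 211801*625681 = 132519861481)
-y = -1*132519861481 = -132519861481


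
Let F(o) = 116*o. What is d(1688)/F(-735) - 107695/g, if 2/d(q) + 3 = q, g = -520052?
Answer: 3867949128599/18678070620300 ≈ 0.20709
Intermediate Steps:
d(q) = 2/(-3 + q)
d(1688)/F(-735) - 107695/g = (2/(-3 + 1688))/((116*(-735))) - 107695/(-520052) = (2/1685)/(-85260) - 107695*(-1/520052) = (2*(1/1685))*(-1/85260) + 107695/520052 = (2/1685)*(-1/85260) + 107695/520052 = -1/71831550 + 107695/520052 = 3867949128599/18678070620300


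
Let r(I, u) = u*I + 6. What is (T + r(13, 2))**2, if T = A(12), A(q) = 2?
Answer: 1156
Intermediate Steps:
T = 2
r(I, u) = 6 + I*u (r(I, u) = I*u + 6 = 6 + I*u)
(T + r(13, 2))**2 = (2 + (6 + 13*2))**2 = (2 + (6 + 26))**2 = (2 + 32)**2 = 34**2 = 1156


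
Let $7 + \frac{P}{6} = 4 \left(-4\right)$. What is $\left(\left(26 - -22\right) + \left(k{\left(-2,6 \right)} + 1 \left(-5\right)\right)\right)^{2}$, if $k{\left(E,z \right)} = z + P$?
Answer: $7921$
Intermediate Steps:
$P = -138$ ($P = -42 + 6 \cdot 4 \left(-4\right) = -42 + 6 \left(-16\right) = -42 - 96 = -138$)
$k{\left(E,z \right)} = -138 + z$ ($k{\left(E,z \right)} = z - 138 = -138 + z$)
$\left(\left(26 - -22\right) + \left(k{\left(-2,6 \right)} + 1 \left(-5\right)\right)\right)^{2} = \left(\left(26 - -22\right) + \left(\left(-138 + 6\right) + 1 \left(-5\right)\right)\right)^{2} = \left(\left(26 + 22\right) - 137\right)^{2} = \left(48 - 137\right)^{2} = \left(-89\right)^{2} = 7921$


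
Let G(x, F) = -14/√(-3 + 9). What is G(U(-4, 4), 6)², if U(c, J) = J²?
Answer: 98/3 ≈ 32.667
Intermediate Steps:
G(x, F) = -7*√6/3 (G(x, F) = -14*√6/6 = -7*√6/3)
G(U(-4, 4), 6)² = (-7*√6/3)² = 98/3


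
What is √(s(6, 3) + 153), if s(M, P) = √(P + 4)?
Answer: √(153 + √7) ≈ 12.476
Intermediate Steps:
s(M, P) = √(4 + P)
√(s(6, 3) + 153) = √(√(4 + 3) + 153) = √(√7 + 153) = √(153 + √7)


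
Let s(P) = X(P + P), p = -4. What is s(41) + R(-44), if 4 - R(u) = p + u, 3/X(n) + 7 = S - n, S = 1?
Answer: 4573/88 ≈ 51.966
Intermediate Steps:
X(n) = 3/(-6 - n) (X(n) = 3/(-7 + (1 - n)) = 3/(-6 - n))
R(u) = 8 - u (R(u) = 4 - (-4 + u) = 4 + (4 - u) = 8 - u)
s(P) = -3/(6 + 2*P) (s(P) = -3/(6 + (P + P)) = -3/(6 + 2*P))
s(41) + R(-44) = -3/(6 + 2*41) + (8 - 1*(-44)) = -3/(6 + 82) + (8 + 44) = -3/88 + 52 = 4573/88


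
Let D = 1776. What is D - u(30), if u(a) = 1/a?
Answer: 53279/30 ≈ 1776.0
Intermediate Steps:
D - u(30) = 1776 - 1/30 = 53279/30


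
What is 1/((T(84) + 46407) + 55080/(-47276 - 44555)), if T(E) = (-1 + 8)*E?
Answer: 91831/4315542765 ≈ 2.1279e-5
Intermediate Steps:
T(E) = 7*E
1/((T(84) + 46407) + 55080/(-47276 - 44555)) = 1/((7*84 + 46407) + 55080/(-47276 - 44555)) = 1/((588 + 46407) + 55080/(-91831)) = 1/(46995 + 55080*(-1/91831)) = 1/(46995 - 55080/91831) = 1/(4315542765/91831) = 91831/4315542765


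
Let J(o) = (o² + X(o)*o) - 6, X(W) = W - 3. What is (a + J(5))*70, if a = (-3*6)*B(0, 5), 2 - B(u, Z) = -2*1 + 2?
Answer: -490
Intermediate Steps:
X(W) = -3 + W
B(u, Z) = 2 (B(u, Z) = 2 - (-2*1 + 2) = 2 - (-2 + 2) = 2 - 1*0 = 2 + 0 = 2)
J(o) = -6 + o² + o*(-3 + o) (J(o) = (o² + (-3 + o)*o) - 6 = (o² + o*(-3 + o)) - 6 = -6 + o² + o*(-3 + o))
a = -36 (a = -3*6*2 = -18*2 = -36)
(a + J(5))*70 = (-36 + (-6 + 5² + 5*(-3 + 5)))*70 = (-36 + (-6 + 25 + 5*2))*70 = (-36 + (-6 + 25 + 10))*70 = (-36 + 29)*70 = -7*70 = -490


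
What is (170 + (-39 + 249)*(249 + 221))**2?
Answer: 9775276900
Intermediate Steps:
(170 + (-39 + 249)*(249 + 221))**2 = (170 + 210*470)**2 = (170 + 98700)**2 = 98870**2 = 9775276900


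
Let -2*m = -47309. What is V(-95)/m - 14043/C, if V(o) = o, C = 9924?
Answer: -222081949/156498172 ≈ -1.4191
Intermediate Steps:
m = 47309/2 (m = -1/2*(-47309) = 47309/2 ≈ 23655.)
V(-95)/m - 14043/C = -95/47309/2 - 14043/9924 = -95*2/47309 - 14043*1/9924 = -190/47309 - 4681/3308 = -222081949/156498172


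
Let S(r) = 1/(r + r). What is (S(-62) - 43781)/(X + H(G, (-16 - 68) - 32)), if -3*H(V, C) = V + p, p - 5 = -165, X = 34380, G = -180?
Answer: -3257307/2566304 ≈ -1.2693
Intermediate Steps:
p = -160 (p = 5 - 165 = -160)
H(V, C) = 160/3 - V/3 (H(V, C) = -(V - 160)/3 = -(-160 + V)/3 = 160/3 - V/3)
S(r) = 1/(2*r)
(S(-62) - 43781)/(X + H(G, (-16 - 68) - 32)) = ((½)/(-62) - 43781)/(34380 + (160/3 - ⅓*(-180))) = ((½)*(-1/62) - 43781)/(34380 + (160/3 + 60)) = (-1/124 - 43781)/(34380 + 340/3) = -5428845/(124*103480/3) = -5428845/124*3/103480 = -3257307/2566304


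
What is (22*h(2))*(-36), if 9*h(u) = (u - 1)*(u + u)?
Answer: -352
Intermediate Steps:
h(u) = 2*u*(-1 + u)/9 (h(u) = ((u - 1)*(u + u))/9 = ((-1 + u)*(2*u))/9 = (2*u*(-1 + u))/9 = 2*u*(-1 + u)/9)
(22*h(2))*(-36) = (22*((2/9)*2*(-1 + 2)))*(-36) = (22*((2/9)*2*1))*(-36) = (22*(4/9))*(-36) = (88/9)*(-36) = -352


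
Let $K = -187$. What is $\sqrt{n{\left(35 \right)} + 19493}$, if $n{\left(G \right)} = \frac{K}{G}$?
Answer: $\frac{2 \sqrt{5968095}}{35} \approx 139.6$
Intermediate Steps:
$n{\left(G \right)} = - \frac{187}{G}$
$\sqrt{n{\left(35 \right)} + 19493} = \sqrt{- \frac{187}{35} + 19493} = \sqrt{\frac{682068}{35}} = \frac{2 \sqrt{5968095}}{35}$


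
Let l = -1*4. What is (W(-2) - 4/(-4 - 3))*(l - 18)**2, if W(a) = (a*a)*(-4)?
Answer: -52272/7 ≈ -7467.4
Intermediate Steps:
W(a) = -4*a**2 (W(a) = a**2*(-4) = -4*a**2)
l = -4
(W(-2) - 4/(-4 - 3))*(l - 18)**2 = (-4*(-2)**2 - 4/(-4 - 3))*(-4 - 18)**2 = (-4*4 - 4/(-7))*(-22)**2 = (-16 - 4*(-1/7))*484 = (-16 + 4/7)*484 = -108/7*484 = -52272/7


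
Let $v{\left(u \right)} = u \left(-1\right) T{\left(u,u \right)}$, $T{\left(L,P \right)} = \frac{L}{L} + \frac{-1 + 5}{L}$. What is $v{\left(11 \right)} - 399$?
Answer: $-414$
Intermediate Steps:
$T{\left(L,P \right)} = 1 + \frac{4}{L}$
$v{\left(u \right)} = -4 - u$ ($v{\left(u \right)} = u \left(-1\right) \frac{4 + u}{u} = - u \frac{4 + u}{u} = -4 - u$)
$v{\left(11 \right)} - 399 = \left(-4 - 11\right) - 399 = -15 - 399 = -414$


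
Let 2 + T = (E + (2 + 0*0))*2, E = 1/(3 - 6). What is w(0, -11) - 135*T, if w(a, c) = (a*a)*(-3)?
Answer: -180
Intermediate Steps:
w(a, c) = -3*a**2 (w(a, c) = a**2*(-3) = -3*a**2)
E = -1/3 (E = 1/(-3) = -1/3 ≈ -0.33333)
T = 4/3 (T = -2 + (-1/3 + (2 + 0*0))*2 = -2 + (-1/3 + (2 + 0))*2 = -2 + (-1/3 + 2)*2 = -2 + (5/3)*2 = -2 + 10/3 = 4/3 ≈ 1.3333)
w(0, -11) - 135*T = -3*0**2 - 135*4/3 = -3*0 - 180 = 0 - 180 = -180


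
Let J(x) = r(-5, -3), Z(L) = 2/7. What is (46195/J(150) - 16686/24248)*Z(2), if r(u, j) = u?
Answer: -112021979/42434 ≈ -2639.9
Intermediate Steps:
Z(L) = 2/7 (Z(L) = 2*(⅐) = 2/7)
J(x) = -5
(46195/J(150) - 16686/24248)*Z(2) = (46195/(-5) - 16686/24248)*(2/7) = (46195*(-⅕) - 16686*1/24248)*(2/7) = (-9239 - 8343/12124)*(2/7) = -112021979/12124*2/7 = -112021979/42434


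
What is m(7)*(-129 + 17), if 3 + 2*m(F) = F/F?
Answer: 112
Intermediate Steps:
m(F) = -1 (m(F) = -3/2 + (F/F)/2 = -3/2 + (½)*1 = -3/2 + ½ = -1)
m(7)*(-129 + 17) = -(-129 + 17) = -1*(-112) = 112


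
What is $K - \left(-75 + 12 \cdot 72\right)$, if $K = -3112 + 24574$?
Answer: $20673$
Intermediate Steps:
$K = 21462$
$K - \left(-75 + 12 \cdot 72\right) = 21462 - \left(-75 + 12 \cdot 72\right) = 21462 - \left(-75 + 864\right) = 21462 - 789 = 20673$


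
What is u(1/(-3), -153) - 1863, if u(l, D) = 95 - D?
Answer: -1615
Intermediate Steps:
u(1/(-3), -153) - 1863 = (95 - 1*(-153)) - 1863 = (95 + 153) - 1863 = 248 - 1863 = -1615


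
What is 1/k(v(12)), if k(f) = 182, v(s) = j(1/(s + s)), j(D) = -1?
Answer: 1/182 ≈ 0.0054945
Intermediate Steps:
v(s) = -1
1/k(v(12)) = 1/182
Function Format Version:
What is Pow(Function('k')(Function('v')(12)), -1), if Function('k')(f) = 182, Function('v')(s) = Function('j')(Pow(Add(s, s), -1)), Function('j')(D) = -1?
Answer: Rational(1, 182) ≈ 0.0054945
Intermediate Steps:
Function('v')(s) = -1
Pow(Function('k')(Function('v')(12)), -1) = Pow(182, -1) = Rational(1, 182)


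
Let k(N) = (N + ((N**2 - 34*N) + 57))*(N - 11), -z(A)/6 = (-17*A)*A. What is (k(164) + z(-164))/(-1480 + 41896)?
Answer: 2013055/13472 ≈ 149.43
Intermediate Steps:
z(A) = 102*A**2 (z(A) = -6*(-17*A)*A = -(-102)*A**2 = 102*A**2)
k(N) = (-11 + N)*(57 + N**2 - 33*N) (k(N) = (N + (57 + N**2 - 34*N))*(-11 + N) = (57 + N**2 - 33*N)*(-11 + N) = (-11 + N)*(57 + N**2 - 33*N))
(k(164) + z(-164))/(-1480 + 41896) = ((-627 + 164**3 - 44*164**2 + 420*164) + 102*(-164)**2)/(-1480 + 41896) = ((-627 + 4410944 - 44*26896 + 68880) + 102*26896)/40416 = ((-627 + 4410944 - 1183424 + 68880) + 2743392)*(1/40416) = (3295773 + 2743392)*(1/40416) = 6039165*(1/40416) = 2013055/13472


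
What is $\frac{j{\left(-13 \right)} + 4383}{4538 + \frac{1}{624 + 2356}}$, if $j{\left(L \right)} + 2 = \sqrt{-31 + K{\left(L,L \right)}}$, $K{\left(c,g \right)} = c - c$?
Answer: $\frac{13055380}{13523241} + \frac{2980 i \sqrt{31}}{13523241} \approx 0.9654 + 0.0012269 i$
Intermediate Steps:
$K{\left(c,g \right)} = 0$
$j{\left(L \right)} = -2 + i \sqrt{31}$ ($j{\left(L \right)} = -2 + \sqrt{-31 + 0} = -2 + \sqrt{-31} = -2 + i \sqrt{31}$)
$\frac{j{\left(-13 \right)} + 4383}{4538 + \frac{1}{624 + 2356}} = \frac{\left(-2 + i \sqrt{31}\right) + 4383}{4538 + \frac{1}{624 + 2356}} = \frac{4381 + i \sqrt{31}}{4538 + \frac{1}{2980}} = \frac{4381 + i \sqrt{31}}{\frac{13523241}{2980}} = \left(4381 + i \sqrt{31}\right) \frac{2980}{13523241} = \frac{13055380}{13523241} + \frac{2980 i \sqrt{31}}{13523241}$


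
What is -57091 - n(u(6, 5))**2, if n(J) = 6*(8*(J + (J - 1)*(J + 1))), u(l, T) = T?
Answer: -1994755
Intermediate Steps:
n(J) = 48*J + 48*(1 + J)*(-1 + J) (n(J) = 6*(8*(J + (-1 + J)*(1 + J))) = 6*(8*(J + (1 + J)*(-1 + J))) = 6*(8*J + 8*(1 + J)*(-1 + J)) = 48*J + 48*(1 + J)*(-1 + J))
-57091 - n(u(6, 5))**2 = -57091 - (-48 + 48*5 + 48*5**2)**2 = -57091 - (-48 + 240 + 48*25)**2 = -57091 - (-48 + 240 + 1200)**2 = -57091 - 1*1392**2 = -57091 - 1*1937664 = -57091 - 1937664 = -1994755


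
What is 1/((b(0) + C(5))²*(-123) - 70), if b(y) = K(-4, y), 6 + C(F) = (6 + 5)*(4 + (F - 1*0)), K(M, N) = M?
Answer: -1/974353 ≈ -1.0263e-6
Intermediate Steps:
C(F) = 38 + 11*F (C(F) = -6 + (6 + 5)*(4 + (F - 1*0)) = -6 + 11*(4 + (F + 0)) = -6 + 11*(4 + F) = -6 + (44 + 11*F) = 38 + 11*F)
b(y) = -4
1/((b(0) + C(5))²*(-123) - 70) = 1/((-4 + (38 + 11*5))²*(-123) - 70) = 1/((-4 + (38 + 55))²*(-123) - 70) = 1/((-4 + 93)²*(-123) - 70) = 1/(89²*(-123) - 70) = 1/(7921*(-123) - 70) = 1/(-974283 - 70) = 1/(-974353) = -1/974353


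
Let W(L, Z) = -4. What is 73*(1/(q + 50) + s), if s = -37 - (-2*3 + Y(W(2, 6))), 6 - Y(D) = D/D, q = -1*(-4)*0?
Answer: -131327/50 ≈ -2626.5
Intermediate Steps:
q = 0 (q = 4*0 = 0)
Y(D) = 5 (Y(D) = 6 - D/D = 6 - 1*1 = 6 - 1 = 5)
s = -36 (s = -37 - (-2*3 + 5) = -37 - (-6 + 5) = -37 - 1*(-1) = -37 + 1 = -36)
73*(1/(q + 50) + s) = 73*(1/(0 + 50) - 36) = 73*(1/50 - 36) = 73*(-1799/50) = -131327/50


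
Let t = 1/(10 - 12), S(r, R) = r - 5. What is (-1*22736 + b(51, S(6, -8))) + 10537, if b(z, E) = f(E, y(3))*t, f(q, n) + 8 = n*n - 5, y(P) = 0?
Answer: -24385/2 ≈ -12193.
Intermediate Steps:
f(q, n) = -13 + n² (f(q, n) = -8 + (n*n - 5) = -8 + (n² - 5) = -8 + (-5 + n²) = -13 + n²)
S(r, R) = -5 + r
t = -½ (t = 1/(-2) = -½ ≈ -0.50000)
b(z, E) = 13/2 (b(z, E) = (-13 + 0²)*(-½) = (-13 + 0)*(-½) = -13*(-½) = 13/2)
(-1*22736 + b(51, S(6, -8))) + 10537 = (-1*22736 + 13/2) + 10537 = (-22736 + 13/2) + 10537 = -45459/2 + 10537 = -24385/2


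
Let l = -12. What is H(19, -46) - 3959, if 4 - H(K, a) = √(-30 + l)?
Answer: -3955 - I*√42 ≈ -3955.0 - 6.4807*I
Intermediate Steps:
H(K, a) = 4 - I*√42 (H(K, a) = 4 - √(-30 - 12) = 4 - √(-42) = 4 - I*√42)
H(19, -46) - 3959 = (4 - I*√42) - 3959 = -3955 - I*√42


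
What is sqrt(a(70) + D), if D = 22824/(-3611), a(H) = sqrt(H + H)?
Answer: sqrt(-82417464 + 26078642*sqrt(35))/3611 ≈ 2.3477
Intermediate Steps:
a(H) = sqrt(2)*sqrt(H) (a(H) = sqrt(2*H) = sqrt(2)*sqrt(H))
D = -22824/3611 (D = 22824*(-1/3611) = -22824/3611 ≈ -6.3207)
sqrt(a(70) + D) = sqrt(sqrt(2)*sqrt(70) - 22824/3611) = sqrt(2*sqrt(35) - 22824/3611) = sqrt(-22824/3611 + 2*sqrt(35))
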